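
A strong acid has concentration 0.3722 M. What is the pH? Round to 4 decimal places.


A strong acid dissociates completely, so [H+] equals the given concentration.
pH = -log10([H+]) = -log10(0.3722)
pH = 0.42922363, rounded to 4 dp:

0.4292


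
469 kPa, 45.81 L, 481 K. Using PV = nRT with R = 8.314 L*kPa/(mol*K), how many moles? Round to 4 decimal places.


PV = nRT, solve for n = PV / (RT).
PV = 469 * 45.81 = 21484.89
RT = 8.314 * 481 = 3999.034
n = 21484.89 / 3999.034
n = 5.37251996 mol, rounded to 4 dp:

5.3725 mol


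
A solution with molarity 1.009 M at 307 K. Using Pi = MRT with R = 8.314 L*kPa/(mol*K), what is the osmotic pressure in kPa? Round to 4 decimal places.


Osmotic pressure (van't Hoff): Pi = M*R*T.
RT = 8.314 * 307 = 2552.398
Pi = 1.009 * 2552.398
Pi = 2575.369582 kPa, rounded to 4 dp:

2575.3696 kPa


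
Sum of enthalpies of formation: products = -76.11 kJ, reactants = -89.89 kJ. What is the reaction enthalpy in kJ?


dH_rxn = sum(dH_f products) - sum(dH_f reactants)
dH_rxn = -76.11 - (-89.89)
dH_rxn = 13.78 kJ:

13.78 kJ


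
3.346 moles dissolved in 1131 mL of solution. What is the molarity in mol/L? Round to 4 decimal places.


Convert volume to liters: V_L = V_mL / 1000.
V_L = 1131 / 1000 = 1.131 L
M = n / V_L = 3.346 / 1.131
M = 2.95844385 mol/L, rounded to 4 dp:

2.9584 mol/L


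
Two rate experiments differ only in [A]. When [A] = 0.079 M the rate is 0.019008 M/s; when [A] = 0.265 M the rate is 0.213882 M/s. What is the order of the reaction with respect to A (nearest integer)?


Rate is proportional to [A]^n, so rate2/rate1 = ([A]2/[A]1)^n. Take logs to solve for n.
rate2/rate1 = 0.213882 / 0.019008 = 11.2522
[A]2/[A]1 = 0.265 / 0.079 = 3.3544
n = ln(11.2522) / ln(3.3544) = 2.0
Nearest integer order:

2


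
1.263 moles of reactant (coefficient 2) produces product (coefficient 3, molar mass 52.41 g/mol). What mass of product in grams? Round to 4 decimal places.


Use the coefficient ratio to convert reactant moles to product moles, then multiply by the product's molar mass.
moles_P = moles_R * (coeff_P / coeff_R) = 1.263 * (3/2) = 1.8945
mass_P = moles_P * M_P = 1.8945 * 52.41
mass_P = 99.290745 g, rounded to 4 dp:

99.2907 g


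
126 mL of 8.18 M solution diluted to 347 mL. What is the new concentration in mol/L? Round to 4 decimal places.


Dilution: M1*V1 = M2*V2, solve for M2.
M2 = M1*V1 / V2
M2 = 8.18 * 126 / 347
M2 = 1030.68 / 347
M2 = 2.97025937 mol/L, rounded to 4 dp:

2.9703 mol/L


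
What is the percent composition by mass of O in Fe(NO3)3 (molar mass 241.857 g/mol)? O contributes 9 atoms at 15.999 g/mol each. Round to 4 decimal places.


pct = 100 * (n_elem * M_elem) / M_total
mass_contribution = 9 * 15.999 = 143.991 g/mol
pct = 100 * 143.991 / 241.857
pct = 59.53559335 %, rounded to 4 dp:

59.5356 %


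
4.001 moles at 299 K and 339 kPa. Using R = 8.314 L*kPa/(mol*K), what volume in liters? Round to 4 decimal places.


PV = nRT, solve for V = nRT / P.
nRT = 4.001 * 8.314 * 299 = 9946.0299
V = 9946.0299 / 339
V = 29.33932124 L, rounded to 4 dp:

29.3393 L


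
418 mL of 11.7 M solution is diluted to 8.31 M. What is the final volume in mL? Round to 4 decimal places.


Dilution: M1*V1 = M2*V2, solve for V2.
V2 = M1*V1 / M2
V2 = 11.7 * 418 / 8.31
V2 = 4890.6 / 8.31
V2 = 588.5198556 mL, rounded to 4 dp:

588.5199 mL


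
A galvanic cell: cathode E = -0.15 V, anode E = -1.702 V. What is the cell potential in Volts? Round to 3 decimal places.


Standard cell potential: E_cell = E_cathode - E_anode.
E_cell = -0.15 - (-1.702)
E_cell = 1.552 V, rounded to 3 dp:

1.552 V


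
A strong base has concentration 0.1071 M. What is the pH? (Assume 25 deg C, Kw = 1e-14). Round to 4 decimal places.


A strong base dissociates completely, so [OH-] equals the given concentration.
pOH = -log10([OH-]) = -log10(0.1071) = 0.970211
pH = 14 - pOH = 14 - 0.970211
pH = 13.029789, rounded to 4 dp:

13.0298


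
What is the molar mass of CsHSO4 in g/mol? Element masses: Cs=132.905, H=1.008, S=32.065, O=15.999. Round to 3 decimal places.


M = sum(count * atomic_mass) over atoms.
M = 1*132.905 + 1*1.008 + 1*32.065 + 4*15.999
M = 132.905 + 1.008 + 32.065 + 63.996
M = 229.974 g/mol, rounded to 3 dp:

229.974 g/mol


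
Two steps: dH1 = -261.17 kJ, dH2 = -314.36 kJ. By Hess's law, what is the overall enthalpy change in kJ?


Hess's law: enthalpy is a state function, so add the step enthalpies.
dH_total = dH1 + dH2 = -261.17 + (-314.36)
dH_total = -575.53 kJ:

-575.53 kJ


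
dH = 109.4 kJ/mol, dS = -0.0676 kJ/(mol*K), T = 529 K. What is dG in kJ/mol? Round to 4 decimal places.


Gibbs: dG = dH - T*dS (consistent units, dS already in kJ/(mol*K)).
T*dS = 529 * -0.0676 = -35.7604
dG = 109.4 - (-35.7604)
dG = 145.1604 kJ/mol, rounded to 4 dp:

145.1604 kJ/mol


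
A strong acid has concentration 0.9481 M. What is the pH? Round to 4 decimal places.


A strong acid dissociates completely, so [H+] equals the given concentration.
pH = -log10([H+]) = -log10(0.9481)
pH = 0.02314585, rounded to 4 dp:

0.0231


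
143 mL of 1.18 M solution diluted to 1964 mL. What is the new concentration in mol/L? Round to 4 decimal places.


Dilution: M1*V1 = M2*V2, solve for M2.
M2 = M1*V1 / V2
M2 = 1.18 * 143 / 1964
M2 = 168.74 / 1964
M2 = 0.0859165 mol/L, rounded to 4 dp:

0.0859 mol/L


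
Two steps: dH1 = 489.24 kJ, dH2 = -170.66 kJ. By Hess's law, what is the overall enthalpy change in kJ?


Hess's law: enthalpy is a state function, so add the step enthalpies.
dH_total = dH1 + dH2 = 489.24 + (-170.66)
dH_total = 318.58 kJ:

318.58 kJ


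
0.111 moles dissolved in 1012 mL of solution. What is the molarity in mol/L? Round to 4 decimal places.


Convert volume to liters: V_L = V_mL / 1000.
V_L = 1012 / 1000 = 1.012 L
M = n / V_L = 0.111 / 1.012
M = 0.10968379 mol/L, rounded to 4 dp:

0.1097 mol/L


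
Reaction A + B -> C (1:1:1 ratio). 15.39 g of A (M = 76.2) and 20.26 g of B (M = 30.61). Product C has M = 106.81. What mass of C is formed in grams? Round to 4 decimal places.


Find moles of each reactant; the smaller value is the limiting reagent in a 1:1:1 reaction, so moles_C equals moles of the limiter.
n_A = mass_A / M_A = 15.39 / 76.2 = 0.201969 mol
n_B = mass_B / M_B = 20.26 / 30.61 = 0.661875 mol
Limiting reagent: A (smaller), n_limiting = 0.201969 mol
mass_C = n_limiting * M_C = 0.201969 * 106.81
mass_C = 21.57230889 g, rounded to 4 dp:

21.5723 g


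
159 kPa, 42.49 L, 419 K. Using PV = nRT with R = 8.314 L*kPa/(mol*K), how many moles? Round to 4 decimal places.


PV = nRT, solve for n = PV / (RT).
PV = 159 * 42.49 = 6755.91
RT = 8.314 * 419 = 3483.566
n = 6755.91 / 3483.566
n = 1.93936616 mol, rounded to 4 dp:

1.9394 mol


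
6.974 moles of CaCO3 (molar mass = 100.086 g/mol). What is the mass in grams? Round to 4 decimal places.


mass = n * M
mass = 6.974 * 100.086
mass = 697.999764 g, rounded to 4 dp:

697.9998 g


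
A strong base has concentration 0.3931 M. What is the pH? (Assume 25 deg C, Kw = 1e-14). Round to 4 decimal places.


A strong base dissociates completely, so [OH-] equals the given concentration.
pOH = -log10([OH-]) = -log10(0.3931) = 0.405497
pH = 14 - pOH = 14 - 0.405497
pH = 13.594503, rounded to 4 dp:

13.5945


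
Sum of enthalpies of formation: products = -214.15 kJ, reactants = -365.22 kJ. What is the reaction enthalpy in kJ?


dH_rxn = sum(dH_f products) - sum(dH_f reactants)
dH_rxn = -214.15 - (-365.22)
dH_rxn = 151.07 kJ:

151.07 kJ


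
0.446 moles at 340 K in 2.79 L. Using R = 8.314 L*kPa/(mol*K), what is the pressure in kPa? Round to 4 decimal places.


PV = nRT, solve for P = nRT / V.
nRT = 0.446 * 8.314 * 340 = 1260.735
P = 1260.735 / 2.79
P = 451.87634409 kPa, rounded to 4 dp:

451.8763 kPa


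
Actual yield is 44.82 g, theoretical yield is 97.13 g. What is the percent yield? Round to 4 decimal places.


% yield = 100 * actual / theoretical
% yield = 100 * 44.82 / 97.13
% yield = 46.14434263 %, rounded to 4 dp:

46.1443 %


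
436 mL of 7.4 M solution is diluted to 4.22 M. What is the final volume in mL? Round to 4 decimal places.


Dilution: M1*V1 = M2*V2, solve for V2.
V2 = M1*V1 / M2
V2 = 7.4 * 436 / 4.22
V2 = 3226.4 / 4.22
V2 = 764.54976303 mL, rounded to 4 dp:

764.5498 mL


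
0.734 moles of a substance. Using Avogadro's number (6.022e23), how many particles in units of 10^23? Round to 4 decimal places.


N = n * NA, then divide by 1e23 for the requested units.
N / 1e23 = n * 6.022
N / 1e23 = 0.734 * 6.022
N / 1e23 = 4.420148, rounded to 4 dp:

4.4201


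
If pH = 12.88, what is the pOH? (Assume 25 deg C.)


At 25 deg C, pH + pOH = 14.
pOH = 14 - pH = 14 - 12.88
pOH = 1.12:

1.12


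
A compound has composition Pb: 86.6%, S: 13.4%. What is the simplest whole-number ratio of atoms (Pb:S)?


Assume 100 g of compound, divide each mass% by atomic mass to get moles, then normalize by the smallest to get a raw atom ratio.
Moles per 100 g: Pb: 86.6/207.2 = 0.418, S: 13.4/32.065 = 0.4179
Raw ratio (divide by min = 0.4179): Pb: 1.0, S: 1.0
Multiply by 1 to clear fractions: Pb: 1.0 ~= 1, S: 1.0 ~= 1
Reduce by GCD to get the simplest whole-number ratio:

1:1


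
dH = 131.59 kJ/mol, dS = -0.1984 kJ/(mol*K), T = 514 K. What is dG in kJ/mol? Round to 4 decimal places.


Gibbs: dG = dH - T*dS (consistent units, dS already in kJ/(mol*K)).
T*dS = 514 * -0.1984 = -101.9776
dG = 131.59 - (-101.9776)
dG = 233.5676 kJ/mol, rounded to 4 dp:

233.5676 kJ/mol


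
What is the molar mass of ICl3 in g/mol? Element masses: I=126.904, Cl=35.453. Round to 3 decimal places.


M = sum(count * atomic_mass) over atoms.
M = 1*126.904 + 3*35.453
M = 126.904 + 106.359
M = 233.263 g/mol, rounded to 3 dp:

233.263 g/mol


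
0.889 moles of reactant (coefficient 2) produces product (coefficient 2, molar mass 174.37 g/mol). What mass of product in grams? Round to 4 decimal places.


Use the coefficient ratio to convert reactant moles to product moles, then multiply by the product's molar mass.
moles_P = moles_R * (coeff_P / coeff_R) = 0.889 * (2/2) = 0.889
mass_P = moles_P * M_P = 0.889 * 174.37
mass_P = 155.01493 g, rounded to 4 dp:

155.0149 g


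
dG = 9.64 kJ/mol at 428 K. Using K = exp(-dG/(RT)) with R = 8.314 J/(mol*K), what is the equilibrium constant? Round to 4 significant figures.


dG is in kJ/mol; multiply by 1000 to match R in J/(mol*K).
RT = 8.314 * 428 = 3558.392 J/mol
exponent = -dG*1000 / (RT) = -(9.64*1000) / 3558.392 = -2.70908882
K = exp(-2.70908882)
K = 0.066597461, rounded to 4 significant figures:

0.06660


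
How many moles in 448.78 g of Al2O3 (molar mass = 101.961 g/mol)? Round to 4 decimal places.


n = mass / M
n = 448.78 / 101.961
n = 4.40148684 mol, rounded to 4 dp:

4.4015 mol


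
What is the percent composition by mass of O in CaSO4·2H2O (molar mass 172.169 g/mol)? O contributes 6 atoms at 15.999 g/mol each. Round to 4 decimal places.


pct = 100 * (n_elem * M_elem) / M_total
mass_contribution = 6 * 15.999 = 95.994 g/mol
pct = 100 * 95.994 / 172.169
pct = 55.75568192 %, rounded to 4 dp:

55.7557 %


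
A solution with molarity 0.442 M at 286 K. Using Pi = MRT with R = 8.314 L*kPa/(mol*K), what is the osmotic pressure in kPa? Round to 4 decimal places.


Osmotic pressure (van't Hoff): Pi = M*R*T.
RT = 8.314 * 286 = 2377.804
Pi = 0.442 * 2377.804
Pi = 1050.989368 kPa, rounded to 4 dp:

1050.9894 kPa


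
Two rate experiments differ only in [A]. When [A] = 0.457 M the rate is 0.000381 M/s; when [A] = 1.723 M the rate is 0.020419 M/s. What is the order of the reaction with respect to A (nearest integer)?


Rate is proportional to [A]^n, so rate2/rate1 = ([A]2/[A]1)^n. Take logs to solve for n.
rate2/rate1 = 0.020419 / 0.000381 = 53.5932
[A]2/[A]1 = 1.723 / 0.457 = 3.7702
n = ln(53.5932) / ln(3.7702) = 3.0
Nearest integer order:

3


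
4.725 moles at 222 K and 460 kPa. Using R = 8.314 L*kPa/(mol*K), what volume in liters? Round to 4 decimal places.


PV = nRT, solve for V = nRT / P.
nRT = 4.725 * 8.314 * 222 = 8720.9703
V = 8720.9703 / 460
V = 18.95863109 L, rounded to 4 dp:

18.9586 L


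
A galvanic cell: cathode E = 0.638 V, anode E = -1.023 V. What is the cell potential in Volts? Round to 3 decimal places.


Standard cell potential: E_cell = E_cathode - E_anode.
E_cell = 0.638 - (-1.023)
E_cell = 1.661 V, rounded to 3 dp:

1.661 V


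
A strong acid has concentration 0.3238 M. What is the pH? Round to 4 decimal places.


A strong acid dissociates completely, so [H+] equals the given concentration.
pH = -log10([H+]) = -log10(0.3238)
pH = 0.48972316, rounded to 4 dp:

0.4897


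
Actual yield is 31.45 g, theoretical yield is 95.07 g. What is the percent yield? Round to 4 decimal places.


% yield = 100 * actual / theoretical
% yield = 100 * 31.45 / 95.07
% yield = 33.08088777 %, rounded to 4 dp:

33.0809 %


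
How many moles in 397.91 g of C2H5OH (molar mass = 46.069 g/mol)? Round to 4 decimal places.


n = mass / M
n = 397.91 / 46.069
n = 8.6372615 mol, rounded to 4 dp:

8.6373 mol


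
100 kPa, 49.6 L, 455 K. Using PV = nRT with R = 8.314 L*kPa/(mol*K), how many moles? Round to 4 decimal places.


PV = nRT, solve for n = PV / (RT).
PV = 100 * 49.6 = 4960.0
RT = 8.314 * 455 = 3782.87
n = 4960.0 / 3782.87
n = 1.31117379 mol, rounded to 4 dp:

1.3112 mol


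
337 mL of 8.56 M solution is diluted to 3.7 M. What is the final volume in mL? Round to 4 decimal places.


Dilution: M1*V1 = M2*V2, solve for V2.
V2 = M1*V1 / M2
V2 = 8.56 * 337 / 3.7
V2 = 2884.72 / 3.7
V2 = 779.65405405 mL, rounded to 4 dp:

779.6541 mL


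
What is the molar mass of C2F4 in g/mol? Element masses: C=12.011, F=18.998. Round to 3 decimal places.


M = sum(count * atomic_mass) over atoms.
M = 2*12.011 + 4*18.998
M = 24.022 + 75.992
M = 100.014 g/mol, rounded to 3 dp:

100.014 g/mol


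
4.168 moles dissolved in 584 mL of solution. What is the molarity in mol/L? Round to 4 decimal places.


Convert volume to liters: V_L = V_mL / 1000.
V_L = 584 / 1000 = 0.584 L
M = n / V_L = 4.168 / 0.584
M = 7.1369863 mol/L, rounded to 4 dp:

7.1370 mol/L


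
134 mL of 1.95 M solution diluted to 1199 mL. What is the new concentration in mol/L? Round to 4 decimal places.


Dilution: M1*V1 = M2*V2, solve for M2.
M2 = M1*V1 / V2
M2 = 1.95 * 134 / 1199
M2 = 261.3 / 1199
M2 = 0.21793161 mol/L, rounded to 4 dp:

0.2179 mol/L


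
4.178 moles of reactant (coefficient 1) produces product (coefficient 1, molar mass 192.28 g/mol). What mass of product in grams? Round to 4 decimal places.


Use the coefficient ratio to convert reactant moles to product moles, then multiply by the product's molar mass.
moles_P = moles_R * (coeff_P / coeff_R) = 4.178 * (1/1) = 4.178
mass_P = moles_P * M_P = 4.178 * 192.28
mass_P = 803.34584 g, rounded to 4 dp:

803.3458 g


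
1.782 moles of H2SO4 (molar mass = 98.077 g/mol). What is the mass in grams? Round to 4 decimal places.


mass = n * M
mass = 1.782 * 98.077
mass = 174.773214 g, rounded to 4 dp:

174.7732 g


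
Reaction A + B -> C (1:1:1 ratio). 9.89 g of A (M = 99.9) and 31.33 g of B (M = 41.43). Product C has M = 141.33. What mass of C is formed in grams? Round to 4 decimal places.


Find moles of each reactant; the smaller value is the limiting reagent in a 1:1:1 reaction, so moles_C equals moles of the limiter.
n_A = mass_A / M_A = 9.89 / 99.9 = 0.098999 mol
n_B = mass_B / M_B = 31.33 / 41.43 = 0.756215 mol
Limiting reagent: A (smaller), n_limiting = 0.098999 mol
mass_C = n_limiting * M_C = 0.098999 * 141.33
mass_C = 13.99152867 g, rounded to 4 dp:

13.9915 g


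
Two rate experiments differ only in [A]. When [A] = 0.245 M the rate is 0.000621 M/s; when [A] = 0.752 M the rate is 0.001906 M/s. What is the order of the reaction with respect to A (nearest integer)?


Rate is proportional to [A]^n, so rate2/rate1 = ([A]2/[A]1)^n. Take logs to solve for n.
rate2/rate1 = 0.001906 / 0.000621 = 3.0692
[A]2/[A]1 = 0.752 / 0.245 = 3.0694
n = ln(3.0692) / ln(3.0694) = 1.0
Nearest integer order:

1


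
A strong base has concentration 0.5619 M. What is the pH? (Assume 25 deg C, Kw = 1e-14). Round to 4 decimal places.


A strong base dissociates completely, so [OH-] equals the given concentration.
pOH = -log10([OH-]) = -log10(0.5619) = 0.250341
pH = 14 - pOH = 14 - 0.250341
pH = 13.749659, rounded to 4 dp:

13.7497


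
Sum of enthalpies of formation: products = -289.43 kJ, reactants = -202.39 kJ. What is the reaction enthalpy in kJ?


dH_rxn = sum(dH_f products) - sum(dH_f reactants)
dH_rxn = -289.43 - (-202.39)
dH_rxn = -87.04 kJ:

-87.04 kJ


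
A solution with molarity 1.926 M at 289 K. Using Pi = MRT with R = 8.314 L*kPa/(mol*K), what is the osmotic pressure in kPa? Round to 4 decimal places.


Osmotic pressure (van't Hoff): Pi = M*R*T.
RT = 8.314 * 289 = 2402.746
Pi = 1.926 * 2402.746
Pi = 4627.688796 kPa, rounded to 4 dp:

4627.6888 kPa


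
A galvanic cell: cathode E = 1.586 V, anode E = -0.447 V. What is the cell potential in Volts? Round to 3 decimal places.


Standard cell potential: E_cell = E_cathode - E_anode.
E_cell = 1.586 - (-0.447)
E_cell = 2.033 V, rounded to 3 dp:

2.033 V


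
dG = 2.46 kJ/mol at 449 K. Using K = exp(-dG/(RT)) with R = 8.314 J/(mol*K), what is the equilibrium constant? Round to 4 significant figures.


dG is in kJ/mol; multiply by 1000 to match R in J/(mol*K).
RT = 8.314 * 449 = 3732.986 J/mol
exponent = -dG*1000 / (RT) = -(2.46*1000) / 3732.986 = -0.65898988
K = exp(-0.65898988)
K = 0.51737368, rounded to 4 significant figures:

0.5174


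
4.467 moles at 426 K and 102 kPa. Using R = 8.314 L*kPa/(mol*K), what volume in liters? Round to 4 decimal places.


PV = nRT, solve for V = nRT / P.
nRT = 4.467 * 8.314 * 426 = 15821.0598
V = 15821.0598 / 102
V = 155.10842941 L, rounded to 4 dp:

155.1084 L


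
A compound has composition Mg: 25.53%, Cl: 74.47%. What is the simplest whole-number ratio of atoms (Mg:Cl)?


Assume 100 g of compound, divide each mass% by atomic mass to get moles, then normalize by the smallest to get a raw atom ratio.
Moles per 100 g: Mg: 25.53/24.305 = 1.0504, Cl: 74.47/35.453 = 2.1005
Raw ratio (divide by min = 1.0504): Mg: 1.0, Cl: 2.0
Multiply by 1 to clear fractions: Mg: 1.0 ~= 1, Cl: 2.0 ~= 2
Reduce by GCD to get the simplest whole-number ratio:

1:2


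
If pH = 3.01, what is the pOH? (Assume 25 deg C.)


At 25 deg C, pH + pOH = 14.
pOH = 14 - pH = 14 - 3.01
pOH = 10.99:

10.99


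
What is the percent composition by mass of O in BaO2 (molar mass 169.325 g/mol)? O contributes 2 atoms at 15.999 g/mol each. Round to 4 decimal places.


pct = 100 * (n_elem * M_elem) / M_total
mass_contribution = 2 * 15.999 = 31.998 g/mol
pct = 100 * 31.998 / 169.325
pct = 18.89738668 %, rounded to 4 dp:

18.8974 %


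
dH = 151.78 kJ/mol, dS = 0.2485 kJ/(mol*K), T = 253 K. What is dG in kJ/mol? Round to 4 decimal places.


Gibbs: dG = dH - T*dS (consistent units, dS already in kJ/(mol*K)).
T*dS = 253 * 0.2485 = 62.8705
dG = 151.78 - (62.8705)
dG = 88.9095 kJ/mol, rounded to 4 dp:

88.9095 kJ/mol


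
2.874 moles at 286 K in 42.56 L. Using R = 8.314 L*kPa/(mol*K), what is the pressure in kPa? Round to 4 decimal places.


PV = nRT, solve for P = nRT / V.
nRT = 2.874 * 8.314 * 286 = 6833.8087
P = 6833.8087 / 42.56
P = 160.56881344 kPa, rounded to 4 dp:

160.5688 kPa


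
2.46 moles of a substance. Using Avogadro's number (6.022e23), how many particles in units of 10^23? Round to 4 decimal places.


N = n * NA, then divide by 1e23 for the requested units.
N / 1e23 = n * 6.022
N / 1e23 = 2.46 * 6.022
N / 1e23 = 14.81412, rounded to 4 dp:

14.8141


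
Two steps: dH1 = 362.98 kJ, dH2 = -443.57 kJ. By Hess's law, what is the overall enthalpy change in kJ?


Hess's law: enthalpy is a state function, so add the step enthalpies.
dH_total = dH1 + dH2 = 362.98 + (-443.57)
dH_total = -80.59 kJ:

-80.59 kJ


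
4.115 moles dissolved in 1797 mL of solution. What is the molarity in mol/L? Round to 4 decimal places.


Convert volume to liters: V_L = V_mL / 1000.
V_L = 1797 / 1000 = 1.797 L
M = n / V_L = 4.115 / 1.797
M = 2.28992766 mol/L, rounded to 4 dp:

2.2899 mol/L


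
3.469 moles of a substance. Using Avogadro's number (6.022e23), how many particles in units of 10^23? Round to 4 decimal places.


N = n * NA, then divide by 1e23 for the requested units.
N / 1e23 = n * 6.022
N / 1e23 = 3.469 * 6.022
N / 1e23 = 20.890318, rounded to 4 dp:

20.8903


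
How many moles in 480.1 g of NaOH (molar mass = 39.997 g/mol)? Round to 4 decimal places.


n = mass / M
n = 480.1 / 39.997
n = 12.00340026 mol, rounded to 4 dp:

12.0034 mol


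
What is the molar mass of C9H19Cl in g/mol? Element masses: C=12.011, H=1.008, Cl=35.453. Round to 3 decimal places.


M = sum(count * atomic_mass) over atoms.
M = 9*12.011 + 19*1.008 + 1*35.453
M = 108.099 + 19.152 + 35.453
M = 162.704 g/mol, rounded to 3 dp:

162.704 g/mol


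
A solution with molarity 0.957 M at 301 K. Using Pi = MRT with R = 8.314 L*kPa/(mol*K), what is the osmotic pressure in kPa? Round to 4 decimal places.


Osmotic pressure (van't Hoff): Pi = M*R*T.
RT = 8.314 * 301 = 2502.514
Pi = 0.957 * 2502.514
Pi = 2394.905898 kPa, rounded to 4 dp:

2394.9059 kPa


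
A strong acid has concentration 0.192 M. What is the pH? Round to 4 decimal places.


A strong acid dissociates completely, so [H+] equals the given concentration.
pH = -log10([H+]) = -log10(0.192)
pH = 0.71669877, rounded to 4 dp:

0.7167


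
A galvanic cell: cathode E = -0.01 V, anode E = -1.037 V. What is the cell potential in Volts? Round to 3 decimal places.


Standard cell potential: E_cell = E_cathode - E_anode.
E_cell = -0.01 - (-1.037)
E_cell = 1.027 V, rounded to 3 dp:

1.027 V


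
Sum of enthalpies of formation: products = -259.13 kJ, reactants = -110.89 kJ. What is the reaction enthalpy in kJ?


dH_rxn = sum(dH_f products) - sum(dH_f reactants)
dH_rxn = -259.13 - (-110.89)
dH_rxn = -148.24 kJ:

-148.24 kJ


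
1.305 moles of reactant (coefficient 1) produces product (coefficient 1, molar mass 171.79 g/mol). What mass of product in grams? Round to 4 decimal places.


Use the coefficient ratio to convert reactant moles to product moles, then multiply by the product's molar mass.
moles_P = moles_R * (coeff_P / coeff_R) = 1.305 * (1/1) = 1.305
mass_P = moles_P * M_P = 1.305 * 171.79
mass_P = 224.18595 g, rounded to 4 dp:

224.1860 g


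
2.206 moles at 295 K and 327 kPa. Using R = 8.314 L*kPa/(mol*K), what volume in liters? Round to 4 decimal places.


PV = nRT, solve for V = nRT / P.
nRT = 2.206 * 8.314 * 295 = 5410.5018
V = 5410.5018 / 327
V = 16.54587706 L, rounded to 4 dp:

16.5459 L


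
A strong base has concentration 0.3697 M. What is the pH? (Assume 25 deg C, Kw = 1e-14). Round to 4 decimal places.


A strong base dissociates completely, so [OH-] equals the given concentration.
pOH = -log10([OH-]) = -log10(0.3697) = 0.432151
pH = 14 - pOH = 14 - 0.432151
pH = 13.567849, rounded to 4 dp:

13.5678


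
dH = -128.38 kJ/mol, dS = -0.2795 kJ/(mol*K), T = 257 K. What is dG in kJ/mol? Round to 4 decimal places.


Gibbs: dG = dH - T*dS (consistent units, dS already in kJ/(mol*K)).
T*dS = 257 * -0.2795 = -71.8315
dG = -128.38 - (-71.8315)
dG = -56.5485 kJ/mol, rounded to 4 dp:

-56.5485 kJ/mol


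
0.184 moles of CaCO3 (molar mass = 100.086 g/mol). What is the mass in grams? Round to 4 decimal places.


mass = n * M
mass = 0.184 * 100.086
mass = 18.415824 g, rounded to 4 dp:

18.4158 g


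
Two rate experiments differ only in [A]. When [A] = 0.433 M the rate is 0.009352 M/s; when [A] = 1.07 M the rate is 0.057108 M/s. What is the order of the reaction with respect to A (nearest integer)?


Rate is proportional to [A]^n, so rate2/rate1 = ([A]2/[A]1)^n. Take logs to solve for n.
rate2/rate1 = 0.057108 / 0.009352 = 6.1065
[A]2/[A]1 = 1.07 / 0.433 = 2.4711
n = ln(6.1065) / ln(2.4711) = 2.0
Nearest integer order:

2


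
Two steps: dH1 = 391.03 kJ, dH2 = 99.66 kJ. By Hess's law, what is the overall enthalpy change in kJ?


Hess's law: enthalpy is a state function, so add the step enthalpies.
dH_total = dH1 + dH2 = 391.03 + (99.66)
dH_total = 490.69 kJ:

490.69 kJ


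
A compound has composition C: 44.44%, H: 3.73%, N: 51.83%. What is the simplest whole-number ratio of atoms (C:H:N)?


Assume 100 g of compound, divide each mass% by atomic mass to get moles, then normalize by the smallest to get a raw atom ratio.
Moles per 100 g: C: 44.44/12.011 = 3.6999, H: 3.73/1.008 = 3.7004, N: 51.83/14.007 = 3.7003
Raw ratio (divide by min = 3.6999): C: 1.0, H: 1.0, N: 1.0
Multiply by 1 to clear fractions: C: 1.0 ~= 1, H: 1.0 ~= 1, N: 1.0 ~= 1
Reduce by GCD to get the simplest whole-number ratio:

1:1:1


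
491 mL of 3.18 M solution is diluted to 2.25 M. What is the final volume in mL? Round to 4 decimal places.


Dilution: M1*V1 = M2*V2, solve for V2.
V2 = M1*V1 / M2
V2 = 3.18 * 491 / 2.25
V2 = 1561.38 / 2.25
V2 = 693.94666667 mL, rounded to 4 dp:

693.9467 mL


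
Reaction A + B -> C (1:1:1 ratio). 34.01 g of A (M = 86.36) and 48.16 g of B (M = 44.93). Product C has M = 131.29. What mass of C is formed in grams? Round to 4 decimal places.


Find moles of each reactant; the smaller value is the limiting reagent in a 1:1:1 reaction, so moles_C equals moles of the limiter.
n_A = mass_A / M_A = 34.01 / 86.36 = 0.393817 mol
n_B = mass_B / M_B = 48.16 / 44.93 = 1.07189 mol
Limiting reagent: A (smaller), n_limiting = 0.393817 mol
mass_C = n_limiting * M_C = 0.393817 * 131.29
mass_C = 51.70423393 g, rounded to 4 dp:

51.7042 g


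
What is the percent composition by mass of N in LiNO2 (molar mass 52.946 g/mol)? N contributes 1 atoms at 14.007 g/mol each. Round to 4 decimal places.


pct = 100 * (n_elem * M_elem) / M_total
mass_contribution = 1 * 14.007 = 14.007 g/mol
pct = 100 * 14.007 / 52.946
pct = 26.4552563 %, rounded to 4 dp:

26.4553 %


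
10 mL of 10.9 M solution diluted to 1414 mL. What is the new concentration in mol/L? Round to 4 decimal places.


Dilution: M1*V1 = M2*V2, solve for M2.
M2 = M1*V1 / V2
M2 = 10.9 * 10 / 1414
M2 = 109.0 / 1414
M2 = 0.07708628 mol/L, rounded to 4 dp:

0.0771 mol/L


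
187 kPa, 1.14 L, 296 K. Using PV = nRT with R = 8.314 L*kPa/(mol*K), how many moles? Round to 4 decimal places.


PV = nRT, solve for n = PV / (RT).
PV = 187 * 1.14 = 213.18
RT = 8.314 * 296 = 2460.944
n = 213.18 / 2460.944
n = 0.0866253 mol, rounded to 4 dp:

0.0866 mol


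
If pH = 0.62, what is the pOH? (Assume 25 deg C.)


At 25 deg C, pH + pOH = 14.
pOH = 14 - pH = 14 - 0.62
pOH = 13.38:

13.38


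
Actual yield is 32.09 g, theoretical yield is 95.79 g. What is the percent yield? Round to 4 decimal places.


% yield = 100 * actual / theoretical
% yield = 100 * 32.09 / 95.79
% yield = 33.50036538 %, rounded to 4 dp:

33.5004 %


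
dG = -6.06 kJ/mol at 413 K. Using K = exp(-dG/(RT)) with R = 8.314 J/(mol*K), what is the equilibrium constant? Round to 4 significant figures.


dG is in kJ/mol; multiply by 1000 to match R in J/(mol*K).
RT = 8.314 * 413 = 3433.682 J/mol
exponent = -dG*1000 / (RT) = -(-6.06*1000) / 3433.682 = 1.76486932
K = exp(1.76486932)
K = 5.840809, rounded to 4 significant figures:

5.841


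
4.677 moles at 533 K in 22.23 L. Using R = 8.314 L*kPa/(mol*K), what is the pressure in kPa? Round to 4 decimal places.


PV = nRT, solve for P = nRT / V.
nRT = 4.677 * 8.314 * 533 = 20725.4801
P = 20725.4801 / 22.23
P = 932.3202924 kPa, rounded to 4 dp:

932.3203 kPa


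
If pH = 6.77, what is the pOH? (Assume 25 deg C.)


At 25 deg C, pH + pOH = 14.
pOH = 14 - pH = 14 - 6.77
pOH = 7.23:

7.23


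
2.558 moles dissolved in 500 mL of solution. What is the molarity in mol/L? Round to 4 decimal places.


Convert volume to liters: V_L = V_mL / 1000.
V_L = 500 / 1000 = 0.5 L
M = n / V_L = 2.558 / 0.5
M = 5.116 mol/L, rounded to 4 dp:

5.1160 mol/L


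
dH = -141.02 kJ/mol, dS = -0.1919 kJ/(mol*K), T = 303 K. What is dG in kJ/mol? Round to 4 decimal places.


Gibbs: dG = dH - T*dS (consistent units, dS already in kJ/(mol*K)).
T*dS = 303 * -0.1919 = -58.1457
dG = -141.02 - (-58.1457)
dG = -82.8743 kJ/mol, rounded to 4 dp:

-82.8743 kJ/mol


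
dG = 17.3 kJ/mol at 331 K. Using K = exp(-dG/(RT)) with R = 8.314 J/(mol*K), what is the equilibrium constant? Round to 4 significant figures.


dG is in kJ/mol; multiply by 1000 to match R in J/(mol*K).
RT = 8.314 * 331 = 2751.934 J/mol
exponent = -dG*1000 / (RT) = -(17.3*1000) / 2751.934 = -6.28648798
K = exp(-6.28648798)
K = 0.0018612854, rounded to 4 significant figures:

0.001861


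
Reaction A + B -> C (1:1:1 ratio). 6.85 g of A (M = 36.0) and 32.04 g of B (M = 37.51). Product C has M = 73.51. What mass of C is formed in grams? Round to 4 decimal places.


Find moles of each reactant; the smaller value is the limiting reagent in a 1:1:1 reaction, so moles_C equals moles of the limiter.
n_A = mass_A / M_A = 6.85 / 36.0 = 0.190278 mol
n_B = mass_B / M_B = 32.04 / 37.51 = 0.854172 mol
Limiting reagent: A (smaller), n_limiting = 0.190278 mol
mass_C = n_limiting * M_C = 0.190278 * 73.51
mass_C = 13.98733578 g, rounded to 4 dp:

13.9873 g


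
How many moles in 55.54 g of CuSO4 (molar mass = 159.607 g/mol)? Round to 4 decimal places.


n = mass / M
n = 55.54 / 159.607
n = 0.34797973 mol, rounded to 4 dp:

0.3480 mol


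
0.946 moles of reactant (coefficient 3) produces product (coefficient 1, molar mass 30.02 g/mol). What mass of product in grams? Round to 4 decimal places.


Use the coefficient ratio to convert reactant moles to product moles, then multiply by the product's molar mass.
moles_P = moles_R * (coeff_P / coeff_R) = 0.946 * (1/3) = 0.315333
mass_P = moles_P * M_P = 0.315333 * 30.02
mass_P = 9.46629666 g, rounded to 4 dp:

9.4663 g


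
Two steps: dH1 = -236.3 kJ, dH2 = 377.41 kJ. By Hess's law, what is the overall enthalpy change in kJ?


Hess's law: enthalpy is a state function, so add the step enthalpies.
dH_total = dH1 + dH2 = -236.3 + (377.41)
dH_total = 141.11 kJ:

141.11 kJ


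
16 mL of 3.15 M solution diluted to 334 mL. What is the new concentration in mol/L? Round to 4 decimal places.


Dilution: M1*V1 = M2*V2, solve for M2.
M2 = M1*V1 / V2
M2 = 3.15 * 16 / 334
M2 = 50.4 / 334
M2 = 0.1508982 mol/L, rounded to 4 dp:

0.1509 mol/L


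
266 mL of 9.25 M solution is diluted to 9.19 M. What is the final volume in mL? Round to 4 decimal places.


Dilution: M1*V1 = M2*V2, solve for V2.
V2 = M1*V1 / M2
V2 = 9.25 * 266 / 9.19
V2 = 2460.5 / 9.19
V2 = 267.73667029 mL, rounded to 4 dp:

267.7367 mL


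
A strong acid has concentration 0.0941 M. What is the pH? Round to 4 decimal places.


A strong acid dissociates completely, so [H+] equals the given concentration.
pH = -log10([H+]) = -log10(0.0941)
pH = 1.02641038, rounded to 4 dp:

1.0264


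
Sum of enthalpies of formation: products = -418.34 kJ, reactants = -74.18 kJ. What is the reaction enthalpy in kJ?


dH_rxn = sum(dH_f products) - sum(dH_f reactants)
dH_rxn = -418.34 - (-74.18)
dH_rxn = -344.16 kJ:

-344.16 kJ


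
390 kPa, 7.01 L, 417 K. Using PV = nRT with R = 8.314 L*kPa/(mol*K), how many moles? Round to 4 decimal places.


PV = nRT, solve for n = PV / (RT).
PV = 390 * 7.01 = 2733.9
RT = 8.314 * 417 = 3466.938
n = 2733.9 / 3466.938
n = 0.78856328 mol, rounded to 4 dp:

0.7886 mol


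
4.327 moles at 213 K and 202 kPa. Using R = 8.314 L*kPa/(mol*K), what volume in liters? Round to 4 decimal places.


PV = nRT, solve for V = nRT / P.
nRT = 4.327 * 8.314 * 213 = 7662.6064
V = 7662.6064 / 202
V = 37.93369505 L, rounded to 4 dp:

37.9337 L


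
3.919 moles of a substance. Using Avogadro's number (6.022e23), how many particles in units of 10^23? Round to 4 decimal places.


N = n * NA, then divide by 1e23 for the requested units.
N / 1e23 = n * 6.022
N / 1e23 = 3.919 * 6.022
N / 1e23 = 23.600218, rounded to 4 dp:

23.6002


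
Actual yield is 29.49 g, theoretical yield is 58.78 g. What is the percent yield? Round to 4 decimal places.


% yield = 100 * actual / theoretical
% yield = 100 * 29.49 / 58.78
% yield = 50.17012589 %, rounded to 4 dp:

50.1701 %


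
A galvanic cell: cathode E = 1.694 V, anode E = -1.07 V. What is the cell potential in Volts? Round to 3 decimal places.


Standard cell potential: E_cell = E_cathode - E_anode.
E_cell = 1.694 - (-1.07)
E_cell = 2.764 V, rounded to 3 dp:

2.764 V


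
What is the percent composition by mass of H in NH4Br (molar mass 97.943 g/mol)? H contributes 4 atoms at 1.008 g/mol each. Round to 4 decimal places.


pct = 100 * (n_elem * M_elem) / M_total
mass_contribution = 4 * 1.008 = 4.032 g/mol
pct = 100 * 4.032 / 97.943
pct = 4.11668011 %, rounded to 4 dp:

4.1167 %


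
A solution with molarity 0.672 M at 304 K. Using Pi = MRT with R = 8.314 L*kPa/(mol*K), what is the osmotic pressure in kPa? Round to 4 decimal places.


Osmotic pressure (van't Hoff): Pi = M*R*T.
RT = 8.314 * 304 = 2527.456
Pi = 0.672 * 2527.456
Pi = 1698.450432 kPa, rounded to 4 dp:

1698.4504 kPa


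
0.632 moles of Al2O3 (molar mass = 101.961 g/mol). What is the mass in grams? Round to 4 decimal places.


mass = n * M
mass = 0.632 * 101.961
mass = 64.439352 g, rounded to 4 dp:

64.4394 g


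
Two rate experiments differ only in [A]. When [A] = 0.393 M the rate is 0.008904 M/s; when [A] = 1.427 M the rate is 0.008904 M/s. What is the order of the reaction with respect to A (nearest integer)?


Rate is proportional to [A]^n, so rate2/rate1 = ([A]2/[A]1)^n. Take logs to solve for n.
rate2/rate1 = 0.008904 / 0.008904 = 1.0
[A]2/[A]1 = 1.427 / 0.393 = 3.631
n = ln(1.0) / ln(3.631) = 0.0
Nearest integer order:

0


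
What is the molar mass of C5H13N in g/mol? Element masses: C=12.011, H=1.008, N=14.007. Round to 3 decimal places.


M = sum(count * atomic_mass) over atoms.
M = 5*12.011 + 13*1.008 + 1*14.007
M = 60.055 + 13.104 + 14.007
M = 87.166 g/mol, rounded to 3 dp:

87.166 g/mol


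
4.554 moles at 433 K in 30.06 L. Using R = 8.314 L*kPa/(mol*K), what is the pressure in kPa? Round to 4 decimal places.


PV = nRT, solve for P = nRT / V.
nRT = 4.554 * 8.314 * 433 = 16394.2269
P = 16394.2269 / 30.06
P = 545.38346307 kPa, rounded to 4 dp:

545.3835 kPa


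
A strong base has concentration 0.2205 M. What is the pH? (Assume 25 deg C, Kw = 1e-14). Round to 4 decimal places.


A strong base dissociates completely, so [OH-] equals the given concentration.
pOH = -log10([OH-]) = -log10(0.2205) = 0.656591
pH = 14 - pOH = 14 - 0.656591
pH = 13.343409, rounded to 4 dp:

13.3434


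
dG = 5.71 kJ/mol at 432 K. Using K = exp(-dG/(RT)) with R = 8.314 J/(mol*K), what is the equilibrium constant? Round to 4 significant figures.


dG is in kJ/mol; multiply by 1000 to match R in J/(mol*K).
RT = 8.314 * 432 = 3591.648 J/mol
exponent = -dG*1000 / (RT) = -(5.71*1000) / 3591.648 = -1.58979945
K = exp(-1.58979945)
K = 0.20396651, rounded to 4 significant figures:

0.2040


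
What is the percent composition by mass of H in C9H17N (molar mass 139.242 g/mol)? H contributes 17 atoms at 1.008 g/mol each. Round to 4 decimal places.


pct = 100 * (n_elem * M_elem) / M_total
mass_contribution = 17 * 1.008 = 17.136 g/mol
pct = 100 * 17.136 / 139.242
pct = 12.30663162 %, rounded to 4 dp:

12.3066 %


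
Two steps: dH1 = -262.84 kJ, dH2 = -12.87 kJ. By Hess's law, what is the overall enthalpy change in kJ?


Hess's law: enthalpy is a state function, so add the step enthalpies.
dH_total = dH1 + dH2 = -262.84 + (-12.87)
dH_total = -275.71 kJ:

-275.71 kJ


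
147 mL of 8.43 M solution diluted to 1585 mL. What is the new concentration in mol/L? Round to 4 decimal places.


Dilution: M1*V1 = M2*V2, solve for M2.
M2 = M1*V1 / V2
M2 = 8.43 * 147 / 1585
M2 = 1239.21 / 1585
M2 = 0.78183596 mol/L, rounded to 4 dp:

0.7818 mol/L


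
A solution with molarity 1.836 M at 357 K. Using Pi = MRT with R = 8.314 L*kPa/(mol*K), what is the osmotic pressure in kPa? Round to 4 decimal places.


Osmotic pressure (van't Hoff): Pi = M*R*T.
RT = 8.314 * 357 = 2968.098
Pi = 1.836 * 2968.098
Pi = 5449.427928 kPa, rounded to 4 dp:

5449.4279 kPa


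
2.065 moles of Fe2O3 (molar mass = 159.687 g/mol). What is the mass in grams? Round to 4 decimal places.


mass = n * M
mass = 2.065 * 159.687
mass = 329.753655 g, rounded to 4 dp:

329.7537 g


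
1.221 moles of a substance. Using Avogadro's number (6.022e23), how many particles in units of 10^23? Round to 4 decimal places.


N = n * NA, then divide by 1e23 for the requested units.
N / 1e23 = n * 6.022
N / 1e23 = 1.221 * 6.022
N / 1e23 = 7.352862, rounded to 4 dp:

7.3529


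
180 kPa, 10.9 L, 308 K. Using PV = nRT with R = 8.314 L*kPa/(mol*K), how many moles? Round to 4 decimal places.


PV = nRT, solve for n = PV / (RT).
PV = 180 * 10.9 = 1962.0
RT = 8.314 * 308 = 2560.712
n = 1962.0 / 2560.712
n = 0.76619315 mol, rounded to 4 dp:

0.7662 mol


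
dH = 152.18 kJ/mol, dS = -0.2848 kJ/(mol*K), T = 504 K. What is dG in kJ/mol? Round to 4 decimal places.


Gibbs: dG = dH - T*dS (consistent units, dS already in kJ/(mol*K)).
T*dS = 504 * -0.2848 = -143.5392
dG = 152.18 - (-143.5392)
dG = 295.7192 kJ/mol, rounded to 4 dp:

295.7192 kJ/mol


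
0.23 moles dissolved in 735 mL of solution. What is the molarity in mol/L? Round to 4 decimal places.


Convert volume to liters: V_L = V_mL / 1000.
V_L = 735 / 1000 = 0.735 L
M = n / V_L = 0.23 / 0.735
M = 0.31292517 mol/L, rounded to 4 dp:

0.3129 mol/L


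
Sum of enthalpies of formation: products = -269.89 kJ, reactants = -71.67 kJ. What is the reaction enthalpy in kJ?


dH_rxn = sum(dH_f products) - sum(dH_f reactants)
dH_rxn = -269.89 - (-71.67)
dH_rxn = -198.22 kJ:

-198.22 kJ


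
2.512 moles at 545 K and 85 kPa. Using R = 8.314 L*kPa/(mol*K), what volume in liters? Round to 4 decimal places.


PV = nRT, solve for V = nRT / P.
nRT = 2.512 * 8.314 * 545 = 11382.1986
V = 11382.1986 / 85
V = 133.90821882 L, rounded to 4 dp:

133.9082 L


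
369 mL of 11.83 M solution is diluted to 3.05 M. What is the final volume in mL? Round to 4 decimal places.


Dilution: M1*V1 = M2*V2, solve for V2.
V2 = M1*V1 / M2
V2 = 11.83 * 369 / 3.05
V2 = 4365.27 / 3.05
V2 = 1431.23606557 mL, rounded to 4 dp:

1431.2361 mL


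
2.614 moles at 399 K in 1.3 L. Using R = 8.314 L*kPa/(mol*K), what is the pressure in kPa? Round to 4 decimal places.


PV = nRT, solve for P = nRT / V.
nRT = 2.614 * 8.314 * 399 = 8671.3856
P = 8671.3856 / 1.3
P = 6670.29661538 kPa, rounded to 4 dp:

6670.2966 kPa


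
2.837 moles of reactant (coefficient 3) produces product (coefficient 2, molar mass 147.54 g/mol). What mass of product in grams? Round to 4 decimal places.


Use the coefficient ratio to convert reactant moles to product moles, then multiply by the product's molar mass.
moles_P = moles_R * (coeff_P / coeff_R) = 2.837 * (2/3) = 1.891333
mass_P = moles_P * M_P = 1.891333 * 147.54
mass_P = 279.04727082 g, rounded to 4 dp:

279.0473 g


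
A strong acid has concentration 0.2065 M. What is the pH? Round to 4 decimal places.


A strong acid dissociates completely, so [H+] equals the given concentration.
pH = -log10([H+]) = -log10(0.2065)
pH = 0.68507994, rounded to 4 dp:

0.6851


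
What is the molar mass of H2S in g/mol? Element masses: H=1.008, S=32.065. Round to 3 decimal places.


M = sum(count * atomic_mass) over atoms.
M = 2*1.008 + 1*32.065
M = 2.016 + 32.065
M = 34.081 g/mol, rounded to 3 dp:

34.081 g/mol


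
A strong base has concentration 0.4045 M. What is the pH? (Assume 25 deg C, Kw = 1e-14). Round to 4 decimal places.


A strong base dissociates completely, so [OH-] equals the given concentration.
pOH = -log10([OH-]) = -log10(0.4045) = 0.393081
pH = 14 - pOH = 14 - 0.393081
pH = 13.606919, rounded to 4 dp:

13.6069


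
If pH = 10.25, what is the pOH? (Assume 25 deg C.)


At 25 deg C, pH + pOH = 14.
pOH = 14 - pH = 14 - 10.25
pOH = 3.75:

3.75
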